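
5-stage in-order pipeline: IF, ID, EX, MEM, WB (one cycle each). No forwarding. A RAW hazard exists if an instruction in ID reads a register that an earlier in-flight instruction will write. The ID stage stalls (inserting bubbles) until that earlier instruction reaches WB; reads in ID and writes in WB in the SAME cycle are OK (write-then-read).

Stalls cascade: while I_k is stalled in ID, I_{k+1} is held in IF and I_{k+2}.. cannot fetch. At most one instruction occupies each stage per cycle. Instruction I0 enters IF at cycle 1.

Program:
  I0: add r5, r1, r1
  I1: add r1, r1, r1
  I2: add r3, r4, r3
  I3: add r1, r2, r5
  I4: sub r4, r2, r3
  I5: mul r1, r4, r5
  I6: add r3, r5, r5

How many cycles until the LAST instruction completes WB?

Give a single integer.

I0 add r5 <- r1,r1: IF@1 ID@2 stall=0 (-) EX@3 MEM@4 WB@5
I1 add r1 <- r1,r1: IF@2 ID@3 stall=0 (-) EX@4 MEM@5 WB@6
I2 add r3 <- r4,r3: IF@3 ID@4 stall=0 (-) EX@5 MEM@6 WB@7
I3 add r1 <- r2,r5: IF@4 ID@5 stall=0 (-) EX@6 MEM@7 WB@8
I4 sub r4 <- r2,r3: IF@5 ID@6 stall=1 (RAW on I2.r3 (WB@7)) EX@8 MEM@9 WB@10
I5 mul r1 <- r4,r5: IF@6 ID@8 stall=2 (RAW on I4.r4 (WB@10)) EX@11 MEM@12 WB@13
I6 add r3 <- r5,r5: IF@8 ID@11 stall=0 (-) EX@12 MEM@13 WB@14

Answer: 14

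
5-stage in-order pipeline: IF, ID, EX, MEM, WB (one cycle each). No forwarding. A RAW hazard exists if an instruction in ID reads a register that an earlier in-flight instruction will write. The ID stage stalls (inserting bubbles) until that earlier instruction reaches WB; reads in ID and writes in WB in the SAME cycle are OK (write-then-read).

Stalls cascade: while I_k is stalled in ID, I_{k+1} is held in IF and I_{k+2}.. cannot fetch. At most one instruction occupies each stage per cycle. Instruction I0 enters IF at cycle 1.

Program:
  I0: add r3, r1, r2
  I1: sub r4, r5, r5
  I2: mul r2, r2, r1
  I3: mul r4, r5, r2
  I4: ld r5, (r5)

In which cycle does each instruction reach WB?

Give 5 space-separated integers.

Answer: 5 6 7 10 11

Derivation:
I0 add r3 <- r1,r2: IF@1 ID@2 stall=0 (-) EX@3 MEM@4 WB@5
I1 sub r4 <- r5,r5: IF@2 ID@3 stall=0 (-) EX@4 MEM@5 WB@6
I2 mul r2 <- r2,r1: IF@3 ID@4 stall=0 (-) EX@5 MEM@6 WB@7
I3 mul r4 <- r5,r2: IF@4 ID@5 stall=2 (RAW on I2.r2 (WB@7)) EX@8 MEM@9 WB@10
I4 ld r5 <- r5: IF@5 ID@8 stall=0 (-) EX@9 MEM@10 WB@11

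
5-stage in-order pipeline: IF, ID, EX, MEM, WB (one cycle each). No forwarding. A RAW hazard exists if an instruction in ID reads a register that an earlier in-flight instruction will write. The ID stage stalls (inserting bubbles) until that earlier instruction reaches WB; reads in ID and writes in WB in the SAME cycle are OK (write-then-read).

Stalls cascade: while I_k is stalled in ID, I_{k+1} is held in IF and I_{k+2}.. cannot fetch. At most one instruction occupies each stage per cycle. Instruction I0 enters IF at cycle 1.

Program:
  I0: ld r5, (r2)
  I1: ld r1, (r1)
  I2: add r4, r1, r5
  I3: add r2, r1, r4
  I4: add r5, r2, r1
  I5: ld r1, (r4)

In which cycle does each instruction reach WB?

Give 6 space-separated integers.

Answer: 5 6 9 12 15 16

Derivation:
I0 ld r5 <- r2: IF@1 ID@2 stall=0 (-) EX@3 MEM@4 WB@5
I1 ld r1 <- r1: IF@2 ID@3 stall=0 (-) EX@4 MEM@5 WB@6
I2 add r4 <- r1,r5: IF@3 ID@4 stall=2 (RAW on I1.r1 (WB@6)) EX@7 MEM@8 WB@9
I3 add r2 <- r1,r4: IF@4 ID@7 stall=2 (RAW on I2.r4 (WB@9)) EX@10 MEM@11 WB@12
I4 add r5 <- r2,r1: IF@7 ID@10 stall=2 (RAW on I3.r2 (WB@12)) EX@13 MEM@14 WB@15
I5 ld r1 <- r4: IF@10 ID@13 stall=0 (-) EX@14 MEM@15 WB@16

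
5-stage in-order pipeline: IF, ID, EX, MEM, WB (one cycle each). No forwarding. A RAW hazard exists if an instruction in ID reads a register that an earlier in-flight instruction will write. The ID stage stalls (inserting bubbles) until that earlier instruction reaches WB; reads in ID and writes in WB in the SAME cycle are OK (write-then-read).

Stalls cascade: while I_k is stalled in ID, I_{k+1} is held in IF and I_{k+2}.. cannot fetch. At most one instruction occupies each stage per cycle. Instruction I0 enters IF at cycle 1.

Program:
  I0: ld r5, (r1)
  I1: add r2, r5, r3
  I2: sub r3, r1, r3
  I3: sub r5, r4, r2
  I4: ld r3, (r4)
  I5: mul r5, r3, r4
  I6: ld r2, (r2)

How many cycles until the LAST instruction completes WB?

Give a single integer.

I0 ld r5 <- r1: IF@1 ID@2 stall=0 (-) EX@3 MEM@4 WB@5
I1 add r2 <- r5,r3: IF@2 ID@3 stall=2 (RAW on I0.r5 (WB@5)) EX@6 MEM@7 WB@8
I2 sub r3 <- r1,r3: IF@3 ID@6 stall=0 (-) EX@7 MEM@8 WB@9
I3 sub r5 <- r4,r2: IF@6 ID@7 stall=1 (RAW on I1.r2 (WB@8)) EX@9 MEM@10 WB@11
I4 ld r3 <- r4: IF@7 ID@9 stall=0 (-) EX@10 MEM@11 WB@12
I5 mul r5 <- r3,r4: IF@9 ID@10 stall=2 (RAW on I4.r3 (WB@12)) EX@13 MEM@14 WB@15
I6 ld r2 <- r2: IF@10 ID@13 stall=0 (-) EX@14 MEM@15 WB@16

Answer: 16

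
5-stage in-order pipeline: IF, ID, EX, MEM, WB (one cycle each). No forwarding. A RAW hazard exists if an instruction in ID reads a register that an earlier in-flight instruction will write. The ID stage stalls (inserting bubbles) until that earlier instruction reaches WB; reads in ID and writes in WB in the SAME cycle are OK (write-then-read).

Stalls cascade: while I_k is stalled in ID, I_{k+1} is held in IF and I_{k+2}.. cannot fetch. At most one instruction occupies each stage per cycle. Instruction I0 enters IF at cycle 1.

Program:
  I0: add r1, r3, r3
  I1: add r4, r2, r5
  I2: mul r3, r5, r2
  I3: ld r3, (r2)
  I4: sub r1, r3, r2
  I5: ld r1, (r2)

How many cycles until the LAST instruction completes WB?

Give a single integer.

I0 add r1 <- r3,r3: IF@1 ID@2 stall=0 (-) EX@3 MEM@4 WB@5
I1 add r4 <- r2,r5: IF@2 ID@3 stall=0 (-) EX@4 MEM@5 WB@6
I2 mul r3 <- r5,r2: IF@3 ID@4 stall=0 (-) EX@5 MEM@6 WB@7
I3 ld r3 <- r2: IF@4 ID@5 stall=0 (-) EX@6 MEM@7 WB@8
I4 sub r1 <- r3,r2: IF@5 ID@6 stall=2 (RAW on I3.r3 (WB@8)) EX@9 MEM@10 WB@11
I5 ld r1 <- r2: IF@6 ID@9 stall=0 (-) EX@10 MEM@11 WB@12

Answer: 12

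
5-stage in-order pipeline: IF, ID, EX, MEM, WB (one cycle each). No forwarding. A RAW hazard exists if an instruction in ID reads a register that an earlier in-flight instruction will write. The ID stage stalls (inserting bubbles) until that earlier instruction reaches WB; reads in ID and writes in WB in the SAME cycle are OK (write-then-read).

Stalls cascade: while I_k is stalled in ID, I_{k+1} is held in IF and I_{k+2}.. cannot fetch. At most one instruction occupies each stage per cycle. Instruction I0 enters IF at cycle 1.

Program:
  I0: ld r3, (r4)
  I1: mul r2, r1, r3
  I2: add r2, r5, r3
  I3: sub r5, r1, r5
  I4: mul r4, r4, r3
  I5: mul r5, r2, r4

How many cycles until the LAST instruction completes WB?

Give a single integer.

Answer: 14

Derivation:
I0 ld r3 <- r4: IF@1 ID@2 stall=0 (-) EX@3 MEM@4 WB@5
I1 mul r2 <- r1,r3: IF@2 ID@3 stall=2 (RAW on I0.r3 (WB@5)) EX@6 MEM@7 WB@8
I2 add r2 <- r5,r3: IF@3 ID@6 stall=0 (-) EX@7 MEM@8 WB@9
I3 sub r5 <- r1,r5: IF@6 ID@7 stall=0 (-) EX@8 MEM@9 WB@10
I4 mul r4 <- r4,r3: IF@7 ID@8 stall=0 (-) EX@9 MEM@10 WB@11
I5 mul r5 <- r2,r4: IF@8 ID@9 stall=2 (RAW on I4.r4 (WB@11)) EX@12 MEM@13 WB@14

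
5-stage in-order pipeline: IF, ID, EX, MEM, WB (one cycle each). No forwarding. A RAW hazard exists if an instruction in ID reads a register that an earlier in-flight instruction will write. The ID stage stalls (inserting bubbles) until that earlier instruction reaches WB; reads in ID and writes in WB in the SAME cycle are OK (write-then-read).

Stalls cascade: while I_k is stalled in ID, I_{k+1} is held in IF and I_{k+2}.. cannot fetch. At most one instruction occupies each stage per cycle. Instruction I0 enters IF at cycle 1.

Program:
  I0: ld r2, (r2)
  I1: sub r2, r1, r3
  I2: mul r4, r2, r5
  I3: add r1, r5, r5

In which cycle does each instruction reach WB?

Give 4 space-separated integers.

Answer: 5 6 9 10

Derivation:
I0 ld r2 <- r2: IF@1 ID@2 stall=0 (-) EX@3 MEM@4 WB@5
I1 sub r2 <- r1,r3: IF@2 ID@3 stall=0 (-) EX@4 MEM@5 WB@6
I2 mul r4 <- r2,r5: IF@3 ID@4 stall=2 (RAW on I1.r2 (WB@6)) EX@7 MEM@8 WB@9
I3 add r1 <- r5,r5: IF@4 ID@7 stall=0 (-) EX@8 MEM@9 WB@10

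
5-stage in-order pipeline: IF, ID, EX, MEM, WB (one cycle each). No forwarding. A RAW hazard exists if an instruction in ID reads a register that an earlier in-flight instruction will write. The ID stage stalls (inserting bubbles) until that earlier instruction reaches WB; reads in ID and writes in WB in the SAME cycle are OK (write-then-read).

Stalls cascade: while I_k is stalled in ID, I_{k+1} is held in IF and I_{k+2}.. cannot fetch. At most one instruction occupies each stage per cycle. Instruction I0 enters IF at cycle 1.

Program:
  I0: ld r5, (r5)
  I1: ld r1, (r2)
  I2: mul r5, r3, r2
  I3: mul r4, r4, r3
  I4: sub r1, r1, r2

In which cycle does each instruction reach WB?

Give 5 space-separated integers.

I0 ld r5 <- r5: IF@1 ID@2 stall=0 (-) EX@3 MEM@4 WB@5
I1 ld r1 <- r2: IF@2 ID@3 stall=0 (-) EX@4 MEM@5 WB@6
I2 mul r5 <- r3,r2: IF@3 ID@4 stall=0 (-) EX@5 MEM@6 WB@7
I3 mul r4 <- r4,r3: IF@4 ID@5 stall=0 (-) EX@6 MEM@7 WB@8
I4 sub r1 <- r1,r2: IF@5 ID@6 stall=0 (-) EX@7 MEM@8 WB@9

Answer: 5 6 7 8 9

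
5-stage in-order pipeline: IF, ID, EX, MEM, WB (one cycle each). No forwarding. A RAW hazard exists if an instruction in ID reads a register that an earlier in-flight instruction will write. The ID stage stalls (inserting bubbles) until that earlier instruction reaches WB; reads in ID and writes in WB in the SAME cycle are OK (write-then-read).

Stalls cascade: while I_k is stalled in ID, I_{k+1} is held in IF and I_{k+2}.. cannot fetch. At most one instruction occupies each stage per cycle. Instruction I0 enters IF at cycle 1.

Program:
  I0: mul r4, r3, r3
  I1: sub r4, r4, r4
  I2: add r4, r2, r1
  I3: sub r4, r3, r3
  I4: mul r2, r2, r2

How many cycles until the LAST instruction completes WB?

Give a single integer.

I0 mul r4 <- r3,r3: IF@1 ID@2 stall=0 (-) EX@3 MEM@4 WB@5
I1 sub r4 <- r4,r4: IF@2 ID@3 stall=2 (RAW on I0.r4 (WB@5)) EX@6 MEM@7 WB@8
I2 add r4 <- r2,r1: IF@3 ID@6 stall=0 (-) EX@7 MEM@8 WB@9
I3 sub r4 <- r3,r3: IF@6 ID@7 stall=0 (-) EX@8 MEM@9 WB@10
I4 mul r2 <- r2,r2: IF@7 ID@8 stall=0 (-) EX@9 MEM@10 WB@11

Answer: 11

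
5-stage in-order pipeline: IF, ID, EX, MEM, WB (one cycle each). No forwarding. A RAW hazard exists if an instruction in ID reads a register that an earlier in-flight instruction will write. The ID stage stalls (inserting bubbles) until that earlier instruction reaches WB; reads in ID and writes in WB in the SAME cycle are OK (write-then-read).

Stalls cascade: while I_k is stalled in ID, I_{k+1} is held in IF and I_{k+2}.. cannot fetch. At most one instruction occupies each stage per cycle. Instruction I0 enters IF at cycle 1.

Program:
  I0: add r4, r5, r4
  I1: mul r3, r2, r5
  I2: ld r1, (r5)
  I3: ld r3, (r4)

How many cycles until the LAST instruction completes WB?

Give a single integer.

I0 add r4 <- r5,r4: IF@1 ID@2 stall=0 (-) EX@3 MEM@4 WB@5
I1 mul r3 <- r2,r5: IF@2 ID@3 stall=0 (-) EX@4 MEM@5 WB@6
I2 ld r1 <- r5: IF@3 ID@4 stall=0 (-) EX@5 MEM@6 WB@7
I3 ld r3 <- r4: IF@4 ID@5 stall=0 (-) EX@6 MEM@7 WB@8

Answer: 8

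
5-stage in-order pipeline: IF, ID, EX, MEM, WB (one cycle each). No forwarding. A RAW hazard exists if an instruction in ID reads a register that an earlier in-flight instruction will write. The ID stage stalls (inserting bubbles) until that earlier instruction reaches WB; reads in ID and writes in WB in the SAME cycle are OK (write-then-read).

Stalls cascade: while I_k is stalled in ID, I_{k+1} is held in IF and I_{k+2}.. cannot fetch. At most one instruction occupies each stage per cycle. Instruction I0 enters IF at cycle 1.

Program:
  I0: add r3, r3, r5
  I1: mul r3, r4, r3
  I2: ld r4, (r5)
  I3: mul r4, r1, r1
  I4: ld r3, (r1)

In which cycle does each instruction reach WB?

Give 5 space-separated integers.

Answer: 5 8 9 10 11

Derivation:
I0 add r3 <- r3,r5: IF@1 ID@2 stall=0 (-) EX@3 MEM@4 WB@5
I1 mul r3 <- r4,r3: IF@2 ID@3 stall=2 (RAW on I0.r3 (WB@5)) EX@6 MEM@7 WB@8
I2 ld r4 <- r5: IF@3 ID@6 stall=0 (-) EX@7 MEM@8 WB@9
I3 mul r4 <- r1,r1: IF@6 ID@7 stall=0 (-) EX@8 MEM@9 WB@10
I4 ld r3 <- r1: IF@7 ID@8 stall=0 (-) EX@9 MEM@10 WB@11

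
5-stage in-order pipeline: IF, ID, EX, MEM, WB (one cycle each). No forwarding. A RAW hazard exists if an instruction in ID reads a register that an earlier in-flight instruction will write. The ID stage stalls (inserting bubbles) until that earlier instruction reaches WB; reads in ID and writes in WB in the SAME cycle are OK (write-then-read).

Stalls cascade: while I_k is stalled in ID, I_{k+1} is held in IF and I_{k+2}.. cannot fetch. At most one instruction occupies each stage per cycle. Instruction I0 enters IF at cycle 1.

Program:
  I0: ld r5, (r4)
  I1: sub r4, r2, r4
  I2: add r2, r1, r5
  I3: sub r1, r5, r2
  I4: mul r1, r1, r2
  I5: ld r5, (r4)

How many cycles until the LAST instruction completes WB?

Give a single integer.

I0 ld r5 <- r4: IF@1 ID@2 stall=0 (-) EX@3 MEM@4 WB@5
I1 sub r4 <- r2,r4: IF@2 ID@3 stall=0 (-) EX@4 MEM@5 WB@6
I2 add r2 <- r1,r5: IF@3 ID@4 stall=1 (RAW on I0.r5 (WB@5)) EX@6 MEM@7 WB@8
I3 sub r1 <- r5,r2: IF@4 ID@6 stall=2 (RAW on I2.r2 (WB@8)) EX@9 MEM@10 WB@11
I4 mul r1 <- r1,r2: IF@6 ID@9 stall=2 (RAW on I3.r1 (WB@11)) EX@12 MEM@13 WB@14
I5 ld r5 <- r4: IF@9 ID@12 stall=0 (-) EX@13 MEM@14 WB@15

Answer: 15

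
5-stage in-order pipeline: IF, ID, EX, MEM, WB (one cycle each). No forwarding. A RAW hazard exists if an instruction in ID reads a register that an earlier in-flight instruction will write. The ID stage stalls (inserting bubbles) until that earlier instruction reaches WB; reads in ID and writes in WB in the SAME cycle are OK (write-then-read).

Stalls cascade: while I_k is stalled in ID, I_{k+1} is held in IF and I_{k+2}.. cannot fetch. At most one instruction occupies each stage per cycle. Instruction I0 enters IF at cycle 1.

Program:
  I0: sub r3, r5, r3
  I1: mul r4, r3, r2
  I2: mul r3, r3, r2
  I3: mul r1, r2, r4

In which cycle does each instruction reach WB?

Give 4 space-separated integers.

Answer: 5 8 9 11

Derivation:
I0 sub r3 <- r5,r3: IF@1 ID@2 stall=0 (-) EX@3 MEM@4 WB@5
I1 mul r4 <- r3,r2: IF@2 ID@3 stall=2 (RAW on I0.r3 (WB@5)) EX@6 MEM@7 WB@8
I2 mul r3 <- r3,r2: IF@3 ID@6 stall=0 (-) EX@7 MEM@8 WB@9
I3 mul r1 <- r2,r4: IF@6 ID@7 stall=1 (RAW on I1.r4 (WB@8)) EX@9 MEM@10 WB@11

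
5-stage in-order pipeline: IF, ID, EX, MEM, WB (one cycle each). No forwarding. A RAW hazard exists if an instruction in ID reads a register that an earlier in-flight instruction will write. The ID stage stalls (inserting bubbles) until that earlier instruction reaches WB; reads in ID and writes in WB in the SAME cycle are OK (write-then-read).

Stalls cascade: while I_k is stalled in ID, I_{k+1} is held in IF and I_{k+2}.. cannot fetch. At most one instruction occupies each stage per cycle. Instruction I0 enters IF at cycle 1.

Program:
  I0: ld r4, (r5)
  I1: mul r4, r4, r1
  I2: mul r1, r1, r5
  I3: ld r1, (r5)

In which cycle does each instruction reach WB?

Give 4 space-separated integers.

I0 ld r4 <- r5: IF@1 ID@2 stall=0 (-) EX@3 MEM@4 WB@5
I1 mul r4 <- r4,r1: IF@2 ID@3 stall=2 (RAW on I0.r4 (WB@5)) EX@6 MEM@7 WB@8
I2 mul r1 <- r1,r5: IF@3 ID@6 stall=0 (-) EX@7 MEM@8 WB@9
I3 ld r1 <- r5: IF@6 ID@7 stall=0 (-) EX@8 MEM@9 WB@10

Answer: 5 8 9 10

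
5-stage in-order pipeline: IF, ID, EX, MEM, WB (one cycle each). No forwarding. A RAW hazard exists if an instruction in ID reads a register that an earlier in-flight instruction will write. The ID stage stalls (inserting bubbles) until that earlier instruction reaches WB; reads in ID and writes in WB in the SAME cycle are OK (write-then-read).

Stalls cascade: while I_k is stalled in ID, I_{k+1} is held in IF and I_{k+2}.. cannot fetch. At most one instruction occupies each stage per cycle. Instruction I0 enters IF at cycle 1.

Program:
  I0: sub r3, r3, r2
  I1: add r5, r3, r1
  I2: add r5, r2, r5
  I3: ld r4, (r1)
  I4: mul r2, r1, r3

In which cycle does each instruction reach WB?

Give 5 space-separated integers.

Answer: 5 8 11 12 13

Derivation:
I0 sub r3 <- r3,r2: IF@1 ID@2 stall=0 (-) EX@3 MEM@4 WB@5
I1 add r5 <- r3,r1: IF@2 ID@3 stall=2 (RAW on I0.r3 (WB@5)) EX@6 MEM@7 WB@8
I2 add r5 <- r2,r5: IF@3 ID@6 stall=2 (RAW on I1.r5 (WB@8)) EX@9 MEM@10 WB@11
I3 ld r4 <- r1: IF@6 ID@9 stall=0 (-) EX@10 MEM@11 WB@12
I4 mul r2 <- r1,r3: IF@9 ID@10 stall=0 (-) EX@11 MEM@12 WB@13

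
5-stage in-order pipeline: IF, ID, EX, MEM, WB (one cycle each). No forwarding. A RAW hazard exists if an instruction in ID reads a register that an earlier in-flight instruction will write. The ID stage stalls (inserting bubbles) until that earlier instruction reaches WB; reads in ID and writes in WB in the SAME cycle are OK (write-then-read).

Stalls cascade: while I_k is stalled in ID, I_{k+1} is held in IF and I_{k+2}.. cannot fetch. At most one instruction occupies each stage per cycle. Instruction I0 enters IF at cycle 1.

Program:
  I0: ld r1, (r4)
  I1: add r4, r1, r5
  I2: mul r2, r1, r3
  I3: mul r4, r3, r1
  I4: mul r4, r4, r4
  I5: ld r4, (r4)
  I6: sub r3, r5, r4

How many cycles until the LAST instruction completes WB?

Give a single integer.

Answer: 19

Derivation:
I0 ld r1 <- r4: IF@1 ID@2 stall=0 (-) EX@3 MEM@4 WB@5
I1 add r4 <- r1,r5: IF@2 ID@3 stall=2 (RAW on I0.r1 (WB@5)) EX@6 MEM@7 WB@8
I2 mul r2 <- r1,r3: IF@3 ID@6 stall=0 (-) EX@7 MEM@8 WB@9
I3 mul r4 <- r3,r1: IF@6 ID@7 stall=0 (-) EX@8 MEM@9 WB@10
I4 mul r4 <- r4,r4: IF@7 ID@8 stall=2 (RAW on I3.r4 (WB@10)) EX@11 MEM@12 WB@13
I5 ld r4 <- r4: IF@8 ID@11 stall=2 (RAW on I4.r4 (WB@13)) EX@14 MEM@15 WB@16
I6 sub r3 <- r5,r4: IF@11 ID@14 stall=2 (RAW on I5.r4 (WB@16)) EX@17 MEM@18 WB@19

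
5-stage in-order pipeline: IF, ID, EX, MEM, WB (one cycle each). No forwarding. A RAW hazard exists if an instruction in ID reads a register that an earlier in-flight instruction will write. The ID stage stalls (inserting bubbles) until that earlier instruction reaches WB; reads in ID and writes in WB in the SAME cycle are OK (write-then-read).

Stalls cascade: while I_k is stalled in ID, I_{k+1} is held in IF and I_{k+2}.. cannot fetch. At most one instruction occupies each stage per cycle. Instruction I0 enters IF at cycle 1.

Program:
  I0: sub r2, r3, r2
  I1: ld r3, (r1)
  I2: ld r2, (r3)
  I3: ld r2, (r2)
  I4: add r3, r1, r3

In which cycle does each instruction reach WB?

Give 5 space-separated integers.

I0 sub r2 <- r3,r2: IF@1 ID@2 stall=0 (-) EX@3 MEM@4 WB@5
I1 ld r3 <- r1: IF@2 ID@3 stall=0 (-) EX@4 MEM@5 WB@6
I2 ld r2 <- r3: IF@3 ID@4 stall=2 (RAW on I1.r3 (WB@6)) EX@7 MEM@8 WB@9
I3 ld r2 <- r2: IF@4 ID@7 stall=2 (RAW on I2.r2 (WB@9)) EX@10 MEM@11 WB@12
I4 add r3 <- r1,r3: IF@7 ID@10 stall=0 (-) EX@11 MEM@12 WB@13

Answer: 5 6 9 12 13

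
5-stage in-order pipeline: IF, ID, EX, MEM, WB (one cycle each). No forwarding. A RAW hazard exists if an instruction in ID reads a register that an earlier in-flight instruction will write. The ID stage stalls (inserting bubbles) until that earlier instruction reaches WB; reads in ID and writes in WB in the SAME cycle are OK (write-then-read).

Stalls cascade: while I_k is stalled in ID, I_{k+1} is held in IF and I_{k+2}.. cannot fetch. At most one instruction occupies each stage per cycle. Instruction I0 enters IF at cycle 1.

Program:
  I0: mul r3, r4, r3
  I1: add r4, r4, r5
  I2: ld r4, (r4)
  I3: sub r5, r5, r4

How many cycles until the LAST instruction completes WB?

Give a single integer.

Answer: 12

Derivation:
I0 mul r3 <- r4,r3: IF@1 ID@2 stall=0 (-) EX@3 MEM@4 WB@5
I1 add r4 <- r4,r5: IF@2 ID@3 stall=0 (-) EX@4 MEM@5 WB@6
I2 ld r4 <- r4: IF@3 ID@4 stall=2 (RAW on I1.r4 (WB@6)) EX@7 MEM@8 WB@9
I3 sub r5 <- r5,r4: IF@4 ID@7 stall=2 (RAW on I2.r4 (WB@9)) EX@10 MEM@11 WB@12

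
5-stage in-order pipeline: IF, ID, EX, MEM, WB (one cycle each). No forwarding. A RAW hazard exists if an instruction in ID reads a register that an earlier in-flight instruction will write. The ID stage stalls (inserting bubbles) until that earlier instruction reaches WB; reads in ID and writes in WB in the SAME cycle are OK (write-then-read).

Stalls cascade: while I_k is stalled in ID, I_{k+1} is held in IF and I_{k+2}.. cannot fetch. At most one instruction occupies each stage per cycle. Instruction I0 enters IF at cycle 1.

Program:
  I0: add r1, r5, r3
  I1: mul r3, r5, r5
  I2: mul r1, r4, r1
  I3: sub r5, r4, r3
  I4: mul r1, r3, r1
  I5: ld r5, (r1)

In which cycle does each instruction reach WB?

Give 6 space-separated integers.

I0 add r1 <- r5,r3: IF@1 ID@2 stall=0 (-) EX@3 MEM@4 WB@5
I1 mul r3 <- r5,r5: IF@2 ID@3 stall=0 (-) EX@4 MEM@5 WB@6
I2 mul r1 <- r4,r1: IF@3 ID@4 stall=1 (RAW on I0.r1 (WB@5)) EX@6 MEM@7 WB@8
I3 sub r5 <- r4,r3: IF@4 ID@6 stall=0 (-) EX@7 MEM@8 WB@9
I4 mul r1 <- r3,r1: IF@6 ID@7 stall=1 (RAW on I2.r1 (WB@8)) EX@9 MEM@10 WB@11
I5 ld r5 <- r1: IF@7 ID@9 stall=2 (RAW on I4.r1 (WB@11)) EX@12 MEM@13 WB@14

Answer: 5 6 8 9 11 14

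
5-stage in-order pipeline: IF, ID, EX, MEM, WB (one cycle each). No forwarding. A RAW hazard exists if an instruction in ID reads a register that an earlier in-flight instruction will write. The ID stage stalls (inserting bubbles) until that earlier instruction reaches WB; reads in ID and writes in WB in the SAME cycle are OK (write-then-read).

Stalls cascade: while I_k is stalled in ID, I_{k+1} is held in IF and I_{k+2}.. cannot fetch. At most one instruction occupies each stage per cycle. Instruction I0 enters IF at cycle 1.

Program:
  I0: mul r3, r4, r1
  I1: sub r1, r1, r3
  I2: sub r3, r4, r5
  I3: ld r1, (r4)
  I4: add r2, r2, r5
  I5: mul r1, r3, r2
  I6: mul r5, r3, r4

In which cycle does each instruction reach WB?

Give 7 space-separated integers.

I0 mul r3 <- r4,r1: IF@1 ID@2 stall=0 (-) EX@3 MEM@4 WB@5
I1 sub r1 <- r1,r3: IF@2 ID@3 stall=2 (RAW on I0.r3 (WB@5)) EX@6 MEM@7 WB@8
I2 sub r3 <- r4,r5: IF@3 ID@6 stall=0 (-) EX@7 MEM@8 WB@9
I3 ld r1 <- r4: IF@6 ID@7 stall=0 (-) EX@8 MEM@9 WB@10
I4 add r2 <- r2,r5: IF@7 ID@8 stall=0 (-) EX@9 MEM@10 WB@11
I5 mul r1 <- r3,r2: IF@8 ID@9 stall=2 (RAW on I4.r2 (WB@11)) EX@12 MEM@13 WB@14
I6 mul r5 <- r3,r4: IF@9 ID@12 stall=0 (-) EX@13 MEM@14 WB@15

Answer: 5 8 9 10 11 14 15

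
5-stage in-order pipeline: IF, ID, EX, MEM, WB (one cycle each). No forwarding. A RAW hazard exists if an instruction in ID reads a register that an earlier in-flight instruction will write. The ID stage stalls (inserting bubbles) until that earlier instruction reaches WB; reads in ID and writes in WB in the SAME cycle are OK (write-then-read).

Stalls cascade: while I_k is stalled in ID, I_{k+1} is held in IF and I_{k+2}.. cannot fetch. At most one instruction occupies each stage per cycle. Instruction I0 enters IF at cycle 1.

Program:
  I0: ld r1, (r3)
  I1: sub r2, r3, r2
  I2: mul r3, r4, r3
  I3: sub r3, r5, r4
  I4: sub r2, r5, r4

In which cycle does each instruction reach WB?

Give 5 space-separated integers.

I0 ld r1 <- r3: IF@1 ID@2 stall=0 (-) EX@3 MEM@4 WB@5
I1 sub r2 <- r3,r2: IF@2 ID@3 stall=0 (-) EX@4 MEM@5 WB@6
I2 mul r3 <- r4,r3: IF@3 ID@4 stall=0 (-) EX@5 MEM@6 WB@7
I3 sub r3 <- r5,r4: IF@4 ID@5 stall=0 (-) EX@6 MEM@7 WB@8
I4 sub r2 <- r5,r4: IF@5 ID@6 stall=0 (-) EX@7 MEM@8 WB@9

Answer: 5 6 7 8 9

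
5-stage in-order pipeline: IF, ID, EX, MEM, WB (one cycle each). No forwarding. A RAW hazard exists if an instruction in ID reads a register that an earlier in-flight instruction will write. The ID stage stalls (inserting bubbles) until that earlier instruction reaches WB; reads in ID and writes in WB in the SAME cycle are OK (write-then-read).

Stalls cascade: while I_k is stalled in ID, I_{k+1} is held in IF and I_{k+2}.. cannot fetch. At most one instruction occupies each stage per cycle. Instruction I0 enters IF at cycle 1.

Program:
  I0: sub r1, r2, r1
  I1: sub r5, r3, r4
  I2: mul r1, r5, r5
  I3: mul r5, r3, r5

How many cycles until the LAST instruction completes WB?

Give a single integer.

Answer: 10

Derivation:
I0 sub r1 <- r2,r1: IF@1 ID@2 stall=0 (-) EX@3 MEM@4 WB@5
I1 sub r5 <- r3,r4: IF@2 ID@3 stall=0 (-) EX@4 MEM@5 WB@6
I2 mul r1 <- r5,r5: IF@3 ID@4 stall=2 (RAW on I1.r5 (WB@6)) EX@7 MEM@8 WB@9
I3 mul r5 <- r3,r5: IF@4 ID@7 stall=0 (-) EX@8 MEM@9 WB@10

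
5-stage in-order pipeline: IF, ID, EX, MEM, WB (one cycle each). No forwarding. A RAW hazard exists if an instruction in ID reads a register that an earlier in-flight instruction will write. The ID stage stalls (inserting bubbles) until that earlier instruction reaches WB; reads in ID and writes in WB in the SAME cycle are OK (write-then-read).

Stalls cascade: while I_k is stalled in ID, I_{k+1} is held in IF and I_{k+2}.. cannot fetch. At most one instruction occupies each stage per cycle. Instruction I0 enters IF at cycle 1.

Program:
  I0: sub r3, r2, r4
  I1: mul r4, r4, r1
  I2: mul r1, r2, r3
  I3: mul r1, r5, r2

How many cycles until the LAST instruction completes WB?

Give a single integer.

I0 sub r3 <- r2,r4: IF@1 ID@2 stall=0 (-) EX@3 MEM@4 WB@5
I1 mul r4 <- r4,r1: IF@2 ID@3 stall=0 (-) EX@4 MEM@5 WB@6
I2 mul r1 <- r2,r3: IF@3 ID@4 stall=1 (RAW on I0.r3 (WB@5)) EX@6 MEM@7 WB@8
I3 mul r1 <- r5,r2: IF@4 ID@6 stall=0 (-) EX@7 MEM@8 WB@9

Answer: 9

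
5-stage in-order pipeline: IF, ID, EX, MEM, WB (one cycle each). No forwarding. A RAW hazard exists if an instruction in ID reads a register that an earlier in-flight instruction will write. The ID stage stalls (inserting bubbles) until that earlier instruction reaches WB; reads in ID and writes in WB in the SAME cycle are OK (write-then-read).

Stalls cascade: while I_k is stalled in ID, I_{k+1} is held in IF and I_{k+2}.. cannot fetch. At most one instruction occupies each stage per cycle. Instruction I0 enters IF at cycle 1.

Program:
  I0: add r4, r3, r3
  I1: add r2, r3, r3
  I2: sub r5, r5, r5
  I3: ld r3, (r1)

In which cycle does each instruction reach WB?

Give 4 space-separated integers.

Answer: 5 6 7 8

Derivation:
I0 add r4 <- r3,r3: IF@1 ID@2 stall=0 (-) EX@3 MEM@4 WB@5
I1 add r2 <- r3,r3: IF@2 ID@3 stall=0 (-) EX@4 MEM@5 WB@6
I2 sub r5 <- r5,r5: IF@3 ID@4 stall=0 (-) EX@5 MEM@6 WB@7
I3 ld r3 <- r1: IF@4 ID@5 stall=0 (-) EX@6 MEM@7 WB@8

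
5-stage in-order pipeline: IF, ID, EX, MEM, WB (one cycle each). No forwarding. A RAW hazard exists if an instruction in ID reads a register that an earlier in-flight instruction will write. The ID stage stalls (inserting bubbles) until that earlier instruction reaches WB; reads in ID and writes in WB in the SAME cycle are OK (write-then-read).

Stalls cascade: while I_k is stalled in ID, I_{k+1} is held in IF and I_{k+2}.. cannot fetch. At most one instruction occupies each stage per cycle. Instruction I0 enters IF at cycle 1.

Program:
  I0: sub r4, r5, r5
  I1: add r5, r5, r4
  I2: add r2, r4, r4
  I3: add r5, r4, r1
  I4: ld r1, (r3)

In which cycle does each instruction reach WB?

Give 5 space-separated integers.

Answer: 5 8 9 10 11

Derivation:
I0 sub r4 <- r5,r5: IF@1 ID@2 stall=0 (-) EX@3 MEM@4 WB@5
I1 add r5 <- r5,r4: IF@2 ID@3 stall=2 (RAW on I0.r4 (WB@5)) EX@6 MEM@7 WB@8
I2 add r2 <- r4,r4: IF@3 ID@6 stall=0 (-) EX@7 MEM@8 WB@9
I3 add r5 <- r4,r1: IF@6 ID@7 stall=0 (-) EX@8 MEM@9 WB@10
I4 ld r1 <- r3: IF@7 ID@8 stall=0 (-) EX@9 MEM@10 WB@11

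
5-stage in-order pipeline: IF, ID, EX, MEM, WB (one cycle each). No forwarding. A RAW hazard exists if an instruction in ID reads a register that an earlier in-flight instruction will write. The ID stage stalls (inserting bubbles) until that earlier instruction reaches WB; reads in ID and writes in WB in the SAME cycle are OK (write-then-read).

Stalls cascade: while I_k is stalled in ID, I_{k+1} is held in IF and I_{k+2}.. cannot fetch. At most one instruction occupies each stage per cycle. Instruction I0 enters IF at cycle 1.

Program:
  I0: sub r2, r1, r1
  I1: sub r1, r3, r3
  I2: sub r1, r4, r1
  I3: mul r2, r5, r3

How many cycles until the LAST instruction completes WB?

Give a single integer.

Answer: 10

Derivation:
I0 sub r2 <- r1,r1: IF@1 ID@2 stall=0 (-) EX@3 MEM@4 WB@5
I1 sub r1 <- r3,r3: IF@2 ID@3 stall=0 (-) EX@4 MEM@5 WB@6
I2 sub r1 <- r4,r1: IF@3 ID@4 stall=2 (RAW on I1.r1 (WB@6)) EX@7 MEM@8 WB@9
I3 mul r2 <- r5,r3: IF@4 ID@7 stall=0 (-) EX@8 MEM@9 WB@10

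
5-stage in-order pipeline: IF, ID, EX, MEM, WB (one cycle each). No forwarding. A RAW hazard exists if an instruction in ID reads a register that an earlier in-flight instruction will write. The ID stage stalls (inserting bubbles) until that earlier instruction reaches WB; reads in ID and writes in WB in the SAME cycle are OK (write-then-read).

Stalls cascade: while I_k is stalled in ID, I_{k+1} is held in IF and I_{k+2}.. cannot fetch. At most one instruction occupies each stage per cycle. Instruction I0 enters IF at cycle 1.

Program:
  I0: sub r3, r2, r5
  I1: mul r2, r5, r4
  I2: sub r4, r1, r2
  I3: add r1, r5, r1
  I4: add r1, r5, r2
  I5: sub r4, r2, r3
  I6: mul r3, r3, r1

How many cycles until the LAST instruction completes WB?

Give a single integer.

I0 sub r3 <- r2,r5: IF@1 ID@2 stall=0 (-) EX@3 MEM@4 WB@5
I1 mul r2 <- r5,r4: IF@2 ID@3 stall=0 (-) EX@4 MEM@5 WB@6
I2 sub r4 <- r1,r2: IF@3 ID@4 stall=2 (RAW on I1.r2 (WB@6)) EX@7 MEM@8 WB@9
I3 add r1 <- r5,r1: IF@4 ID@7 stall=0 (-) EX@8 MEM@9 WB@10
I4 add r1 <- r5,r2: IF@7 ID@8 stall=0 (-) EX@9 MEM@10 WB@11
I5 sub r4 <- r2,r3: IF@8 ID@9 stall=0 (-) EX@10 MEM@11 WB@12
I6 mul r3 <- r3,r1: IF@9 ID@10 stall=1 (RAW on I4.r1 (WB@11)) EX@12 MEM@13 WB@14

Answer: 14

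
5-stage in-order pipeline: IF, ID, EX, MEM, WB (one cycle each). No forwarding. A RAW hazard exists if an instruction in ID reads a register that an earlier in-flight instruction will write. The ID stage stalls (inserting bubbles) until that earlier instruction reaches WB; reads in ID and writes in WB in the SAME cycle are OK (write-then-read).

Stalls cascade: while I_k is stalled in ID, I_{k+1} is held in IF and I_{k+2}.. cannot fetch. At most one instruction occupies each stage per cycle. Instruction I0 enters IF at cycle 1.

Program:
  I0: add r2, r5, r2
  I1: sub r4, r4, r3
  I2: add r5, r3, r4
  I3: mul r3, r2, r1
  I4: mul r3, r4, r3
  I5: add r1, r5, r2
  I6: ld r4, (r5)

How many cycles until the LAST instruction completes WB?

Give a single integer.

Answer: 15

Derivation:
I0 add r2 <- r5,r2: IF@1 ID@2 stall=0 (-) EX@3 MEM@4 WB@5
I1 sub r4 <- r4,r3: IF@2 ID@3 stall=0 (-) EX@4 MEM@5 WB@6
I2 add r5 <- r3,r4: IF@3 ID@4 stall=2 (RAW on I1.r4 (WB@6)) EX@7 MEM@8 WB@9
I3 mul r3 <- r2,r1: IF@4 ID@7 stall=0 (-) EX@8 MEM@9 WB@10
I4 mul r3 <- r4,r3: IF@7 ID@8 stall=2 (RAW on I3.r3 (WB@10)) EX@11 MEM@12 WB@13
I5 add r1 <- r5,r2: IF@8 ID@11 stall=0 (-) EX@12 MEM@13 WB@14
I6 ld r4 <- r5: IF@11 ID@12 stall=0 (-) EX@13 MEM@14 WB@15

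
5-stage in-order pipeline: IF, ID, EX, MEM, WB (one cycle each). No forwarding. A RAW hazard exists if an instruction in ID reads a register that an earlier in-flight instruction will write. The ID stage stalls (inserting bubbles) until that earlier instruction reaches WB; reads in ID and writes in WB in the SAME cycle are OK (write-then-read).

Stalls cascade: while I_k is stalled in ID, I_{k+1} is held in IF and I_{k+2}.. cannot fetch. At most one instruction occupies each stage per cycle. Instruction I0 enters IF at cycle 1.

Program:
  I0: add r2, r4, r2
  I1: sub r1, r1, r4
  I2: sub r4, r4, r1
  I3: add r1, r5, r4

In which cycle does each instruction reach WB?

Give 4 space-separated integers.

I0 add r2 <- r4,r2: IF@1 ID@2 stall=0 (-) EX@3 MEM@4 WB@5
I1 sub r1 <- r1,r4: IF@2 ID@3 stall=0 (-) EX@4 MEM@5 WB@6
I2 sub r4 <- r4,r1: IF@3 ID@4 stall=2 (RAW on I1.r1 (WB@6)) EX@7 MEM@8 WB@9
I3 add r1 <- r5,r4: IF@4 ID@7 stall=2 (RAW on I2.r4 (WB@9)) EX@10 MEM@11 WB@12

Answer: 5 6 9 12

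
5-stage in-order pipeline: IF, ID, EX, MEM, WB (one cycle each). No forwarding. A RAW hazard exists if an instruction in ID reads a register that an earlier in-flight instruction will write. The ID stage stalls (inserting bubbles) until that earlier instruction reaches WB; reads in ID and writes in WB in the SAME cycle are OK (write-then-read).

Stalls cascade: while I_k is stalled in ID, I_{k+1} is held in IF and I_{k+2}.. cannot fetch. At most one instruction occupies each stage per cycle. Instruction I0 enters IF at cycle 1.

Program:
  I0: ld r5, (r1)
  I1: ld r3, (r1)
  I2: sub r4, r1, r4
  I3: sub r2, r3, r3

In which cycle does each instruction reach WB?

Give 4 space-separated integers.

Answer: 5 6 7 9

Derivation:
I0 ld r5 <- r1: IF@1 ID@2 stall=0 (-) EX@3 MEM@4 WB@5
I1 ld r3 <- r1: IF@2 ID@3 stall=0 (-) EX@4 MEM@5 WB@6
I2 sub r4 <- r1,r4: IF@3 ID@4 stall=0 (-) EX@5 MEM@6 WB@7
I3 sub r2 <- r3,r3: IF@4 ID@5 stall=1 (RAW on I1.r3 (WB@6)) EX@7 MEM@8 WB@9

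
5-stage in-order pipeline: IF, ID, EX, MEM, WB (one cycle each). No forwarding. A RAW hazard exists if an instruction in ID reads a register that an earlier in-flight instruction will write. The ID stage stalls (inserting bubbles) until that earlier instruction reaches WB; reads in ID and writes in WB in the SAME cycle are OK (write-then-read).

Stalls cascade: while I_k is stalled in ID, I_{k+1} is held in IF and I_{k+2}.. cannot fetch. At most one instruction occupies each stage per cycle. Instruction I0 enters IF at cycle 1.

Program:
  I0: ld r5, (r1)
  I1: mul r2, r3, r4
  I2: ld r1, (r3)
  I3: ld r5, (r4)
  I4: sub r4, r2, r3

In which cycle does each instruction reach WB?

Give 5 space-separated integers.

Answer: 5 6 7 8 9

Derivation:
I0 ld r5 <- r1: IF@1 ID@2 stall=0 (-) EX@3 MEM@4 WB@5
I1 mul r2 <- r3,r4: IF@2 ID@3 stall=0 (-) EX@4 MEM@5 WB@6
I2 ld r1 <- r3: IF@3 ID@4 stall=0 (-) EX@5 MEM@6 WB@7
I3 ld r5 <- r4: IF@4 ID@5 stall=0 (-) EX@6 MEM@7 WB@8
I4 sub r4 <- r2,r3: IF@5 ID@6 stall=0 (-) EX@7 MEM@8 WB@9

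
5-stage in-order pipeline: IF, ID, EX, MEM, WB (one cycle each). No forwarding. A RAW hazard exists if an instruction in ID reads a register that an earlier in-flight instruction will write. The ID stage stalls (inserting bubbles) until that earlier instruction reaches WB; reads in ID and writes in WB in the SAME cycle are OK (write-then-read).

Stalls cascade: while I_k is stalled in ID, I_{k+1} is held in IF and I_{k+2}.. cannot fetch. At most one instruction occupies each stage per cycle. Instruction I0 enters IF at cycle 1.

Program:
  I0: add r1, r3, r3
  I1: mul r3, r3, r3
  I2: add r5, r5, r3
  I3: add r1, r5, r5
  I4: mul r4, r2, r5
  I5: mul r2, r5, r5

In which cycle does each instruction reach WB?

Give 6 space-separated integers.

I0 add r1 <- r3,r3: IF@1 ID@2 stall=0 (-) EX@3 MEM@4 WB@5
I1 mul r3 <- r3,r3: IF@2 ID@3 stall=0 (-) EX@4 MEM@5 WB@6
I2 add r5 <- r5,r3: IF@3 ID@4 stall=2 (RAW on I1.r3 (WB@6)) EX@7 MEM@8 WB@9
I3 add r1 <- r5,r5: IF@4 ID@7 stall=2 (RAW on I2.r5 (WB@9)) EX@10 MEM@11 WB@12
I4 mul r4 <- r2,r5: IF@7 ID@10 stall=0 (-) EX@11 MEM@12 WB@13
I5 mul r2 <- r5,r5: IF@10 ID@11 stall=0 (-) EX@12 MEM@13 WB@14

Answer: 5 6 9 12 13 14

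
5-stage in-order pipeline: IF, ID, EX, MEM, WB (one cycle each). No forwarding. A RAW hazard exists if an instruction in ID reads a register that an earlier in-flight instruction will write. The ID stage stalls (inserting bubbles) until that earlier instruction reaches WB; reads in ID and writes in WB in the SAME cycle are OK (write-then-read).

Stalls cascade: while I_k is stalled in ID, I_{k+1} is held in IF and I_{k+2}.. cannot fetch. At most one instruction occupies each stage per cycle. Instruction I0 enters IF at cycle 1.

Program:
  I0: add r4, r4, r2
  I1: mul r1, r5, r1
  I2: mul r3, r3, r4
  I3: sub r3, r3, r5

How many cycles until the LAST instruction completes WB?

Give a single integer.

I0 add r4 <- r4,r2: IF@1 ID@2 stall=0 (-) EX@3 MEM@4 WB@5
I1 mul r1 <- r5,r1: IF@2 ID@3 stall=0 (-) EX@4 MEM@5 WB@6
I2 mul r3 <- r3,r4: IF@3 ID@4 stall=1 (RAW on I0.r4 (WB@5)) EX@6 MEM@7 WB@8
I3 sub r3 <- r3,r5: IF@4 ID@6 stall=2 (RAW on I2.r3 (WB@8)) EX@9 MEM@10 WB@11

Answer: 11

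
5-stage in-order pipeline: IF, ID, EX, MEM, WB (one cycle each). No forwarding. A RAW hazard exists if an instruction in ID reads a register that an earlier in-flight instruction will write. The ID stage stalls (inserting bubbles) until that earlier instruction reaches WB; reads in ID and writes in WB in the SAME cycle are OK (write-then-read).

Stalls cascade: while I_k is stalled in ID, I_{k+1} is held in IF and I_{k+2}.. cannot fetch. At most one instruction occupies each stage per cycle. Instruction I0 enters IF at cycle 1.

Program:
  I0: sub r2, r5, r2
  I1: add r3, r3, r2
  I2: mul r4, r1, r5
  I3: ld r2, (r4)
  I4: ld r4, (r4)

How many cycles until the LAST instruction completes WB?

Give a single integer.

Answer: 13

Derivation:
I0 sub r2 <- r5,r2: IF@1 ID@2 stall=0 (-) EX@3 MEM@4 WB@5
I1 add r3 <- r3,r2: IF@2 ID@3 stall=2 (RAW on I0.r2 (WB@5)) EX@6 MEM@7 WB@8
I2 mul r4 <- r1,r5: IF@3 ID@6 stall=0 (-) EX@7 MEM@8 WB@9
I3 ld r2 <- r4: IF@6 ID@7 stall=2 (RAW on I2.r4 (WB@9)) EX@10 MEM@11 WB@12
I4 ld r4 <- r4: IF@7 ID@10 stall=0 (-) EX@11 MEM@12 WB@13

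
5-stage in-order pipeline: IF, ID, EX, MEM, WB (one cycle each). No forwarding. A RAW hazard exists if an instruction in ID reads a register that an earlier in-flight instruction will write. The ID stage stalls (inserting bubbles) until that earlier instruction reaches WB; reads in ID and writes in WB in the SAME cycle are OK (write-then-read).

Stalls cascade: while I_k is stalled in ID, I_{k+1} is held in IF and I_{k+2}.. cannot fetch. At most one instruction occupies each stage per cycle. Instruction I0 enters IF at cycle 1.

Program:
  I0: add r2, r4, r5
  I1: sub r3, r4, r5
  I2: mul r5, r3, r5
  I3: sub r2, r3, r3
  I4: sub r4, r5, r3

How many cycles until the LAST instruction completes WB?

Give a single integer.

Answer: 12

Derivation:
I0 add r2 <- r4,r5: IF@1 ID@2 stall=0 (-) EX@3 MEM@4 WB@5
I1 sub r3 <- r4,r5: IF@2 ID@3 stall=0 (-) EX@4 MEM@5 WB@6
I2 mul r5 <- r3,r5: IF@3 ID@4 stall=2 (RAW on I1.r3 (WB@6)) EX@7 MEM@8 WB@9
I3 sub r2 <- r3,r3: IF@4 ID@7 stall=0 (-) EX@8 MEM@9 WB@10
I4 sub r4 <- r5,r3: IF@7 ID@8 stall=1 (RAW on I2.r5 (WB@9)) EX@10 MEM@11 WB@12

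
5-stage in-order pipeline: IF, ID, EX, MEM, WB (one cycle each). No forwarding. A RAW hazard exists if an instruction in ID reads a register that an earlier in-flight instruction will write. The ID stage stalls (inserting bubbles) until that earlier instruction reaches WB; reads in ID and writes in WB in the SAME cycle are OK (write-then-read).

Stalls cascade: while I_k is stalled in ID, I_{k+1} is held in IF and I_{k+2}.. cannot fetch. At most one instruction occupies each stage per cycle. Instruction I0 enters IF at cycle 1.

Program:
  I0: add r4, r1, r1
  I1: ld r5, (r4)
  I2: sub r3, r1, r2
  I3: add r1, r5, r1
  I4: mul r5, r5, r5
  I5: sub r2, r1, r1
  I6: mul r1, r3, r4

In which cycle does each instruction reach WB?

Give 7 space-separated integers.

I0 add r4 <- r1,r1: IF@1 ID@2 stall=0 (-) EX@3 MEM@4 WB@5
I1 ld r5 <- r4: IF@2 ID@3 stall=2 (RAW on I0.r4 (WB@5)) EX@6 MEM@7 WB@8
I2 sub r3 <- r1,r2: IF@3 ID@6 stall=0 (-) EX@7 MEM@8 WB@9
I3 add r1 <- r5,r1: IF@6 ID@7 stall=1 (RAW on I1.r5 (WB@8)) EX@9 MEM@10 WB@11
I4 mul r5 <- r5,r5: IF@7 ID@9 stall=0 (-) EX@10 MEM@11 WB@12
I5 sub r2 <- r1,r1: IF@9 ID@10 stall=1 (RAW on I3.r1 (WB@11)) EX@12 MEM@13 WB@14
I6 mul r1 <- r3,r4: IF@10 ID@12 stall=0 (-) EX@13 MEM@14 WB@15

Answer: 5 8 9 11 12 14 15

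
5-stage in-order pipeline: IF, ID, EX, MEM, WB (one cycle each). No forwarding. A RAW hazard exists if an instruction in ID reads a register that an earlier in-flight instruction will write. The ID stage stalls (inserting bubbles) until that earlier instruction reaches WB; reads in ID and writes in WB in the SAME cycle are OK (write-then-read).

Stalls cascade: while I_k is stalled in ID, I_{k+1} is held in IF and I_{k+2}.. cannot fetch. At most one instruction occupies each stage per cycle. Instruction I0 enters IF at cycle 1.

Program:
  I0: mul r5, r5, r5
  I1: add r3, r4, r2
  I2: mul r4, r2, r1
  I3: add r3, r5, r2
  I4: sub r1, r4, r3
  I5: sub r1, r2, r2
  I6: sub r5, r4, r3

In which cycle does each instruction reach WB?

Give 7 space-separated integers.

Answer: 5 6 7 8 11 12 13

Derivation:
I0 mul r5 <- r5,r5: IF@1 ID@2 stall=0 (-) EX@3 MEM@4 WB@5
I1 add r3 <- r4,r2: IF@2 ID@3 stall=0 (-) EX@4 MEM@5 WB@6
I2 mul r4 <- r2,r1: IF@3 ID@4 stall=0 (-) EX@5 MEM@6 WB@7
I3 add r3 <- r5,r2: IF@4 ID@5 stall=0 (-) EX@6 MEM@7 WB@8
I4 sub r1 <- r4,r3: IF@5 ID@6 stall=2 (RAW on I3.r3 (WB@8)) EX@9 MEM@10 WB@11
I5 sub r1 <- r2,r2: IF@6 ID@9 stall=0 (-) EX@10 MEM@11 WB@12
I6 sub r5 <- r4,r3: IF@9 ID@10 stall=0 (-) EX@11 MEM@12 WB@13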